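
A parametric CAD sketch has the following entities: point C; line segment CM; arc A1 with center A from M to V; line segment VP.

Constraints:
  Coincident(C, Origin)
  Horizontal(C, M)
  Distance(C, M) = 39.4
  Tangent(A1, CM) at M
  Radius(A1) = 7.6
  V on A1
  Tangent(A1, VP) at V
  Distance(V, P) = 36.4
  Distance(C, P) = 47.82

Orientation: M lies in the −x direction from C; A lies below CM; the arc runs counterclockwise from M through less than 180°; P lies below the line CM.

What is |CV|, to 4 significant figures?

47.10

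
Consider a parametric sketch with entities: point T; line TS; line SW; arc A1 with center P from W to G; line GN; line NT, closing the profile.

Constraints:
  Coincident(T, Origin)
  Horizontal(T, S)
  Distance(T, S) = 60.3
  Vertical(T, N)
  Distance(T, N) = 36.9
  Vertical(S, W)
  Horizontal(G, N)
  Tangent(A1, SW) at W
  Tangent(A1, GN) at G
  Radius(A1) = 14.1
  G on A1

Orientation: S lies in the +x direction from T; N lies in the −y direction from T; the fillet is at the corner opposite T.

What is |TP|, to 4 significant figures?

51.52

TN is vertical with |TN| = 36.9 and N on the −y side, so N = (0.000, -36.90). The virtual corner opposite T is at (60.30, -36.90). A1 meets SW tangentially, so PW is at right angles to SW and A1 meets GN tangentially, so PG is at right angles to GN, with radius 14.1, so the center P sits 14.1 in from both sides at P = (46.20, -22.80). Then |TP| = |P − T| = 51.52.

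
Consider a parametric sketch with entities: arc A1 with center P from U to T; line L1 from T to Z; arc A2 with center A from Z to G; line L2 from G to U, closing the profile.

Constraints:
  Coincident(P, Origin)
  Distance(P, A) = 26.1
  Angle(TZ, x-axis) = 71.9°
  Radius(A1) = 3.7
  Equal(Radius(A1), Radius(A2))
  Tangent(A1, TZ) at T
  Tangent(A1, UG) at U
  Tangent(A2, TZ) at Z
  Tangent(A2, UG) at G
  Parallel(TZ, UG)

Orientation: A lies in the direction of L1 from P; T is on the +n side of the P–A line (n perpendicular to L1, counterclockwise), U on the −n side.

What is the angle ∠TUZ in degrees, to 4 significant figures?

74.17°

Tangency of A1 to both parallel lines with radius 3.7 puts T and U at P ± 3.7·n: T = (-3.517, 1.150), U = (3.517, -1.150). Equal radii place Z and G the same way about A: Z = A + 3.7·n = (4.592, 25.96), G = A − 3.7·n = (11.63, 23.66). Then cos ∠TUZ = UT·UZ / (|UT||UZ|), giving 74.17°.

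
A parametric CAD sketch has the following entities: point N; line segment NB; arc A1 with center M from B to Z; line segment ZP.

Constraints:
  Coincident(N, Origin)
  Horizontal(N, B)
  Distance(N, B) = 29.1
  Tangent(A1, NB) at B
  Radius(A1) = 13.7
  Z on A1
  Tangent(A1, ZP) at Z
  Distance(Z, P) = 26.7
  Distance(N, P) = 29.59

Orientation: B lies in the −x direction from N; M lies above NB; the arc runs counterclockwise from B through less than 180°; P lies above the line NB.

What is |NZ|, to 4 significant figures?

18.60

N is at the origin; N and B share the same y with |NB| = 29.1 and B on the −x side, so B = (-29.10, 0.000). The tangent condition forces MB to be normal to NB, so M = B + (0, 13.7) = (-29.10, 13.70). Since MZ ⟂ ZP (tangency), |MP| = √(13.7² + 26.7²) = 30.01 regardless of where Z sits on A1. So P lies on both circle(N, 29.59) and circle(M, 30.01); the above-NB intersection is P = (-3.513, 29.38). Z is the foot of the tangent from P: Z = (-17.40, 6.575).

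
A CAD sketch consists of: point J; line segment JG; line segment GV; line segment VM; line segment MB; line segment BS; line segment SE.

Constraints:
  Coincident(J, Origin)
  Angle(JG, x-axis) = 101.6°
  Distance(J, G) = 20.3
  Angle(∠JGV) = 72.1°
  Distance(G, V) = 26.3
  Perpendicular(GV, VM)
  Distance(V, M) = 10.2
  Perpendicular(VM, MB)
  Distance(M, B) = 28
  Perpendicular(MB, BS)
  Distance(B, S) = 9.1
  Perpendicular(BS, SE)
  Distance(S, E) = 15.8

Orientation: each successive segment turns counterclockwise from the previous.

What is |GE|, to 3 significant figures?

14.1

J is at the origin; JG runs at 101.6° with length 20.3, so G = (-4.08, 19.9). ∠JGV = 72.1° gives GV at -150° from the x-axis; with |GV| = 26.3, V = (-27.0, 6.93). GV is perpendicular to VM, so VM runs at -60.5°; with |VM| = 10.2, M = (-21.9, -1.94). VM ⟂ MB, so MB runs at 29.5°; with |MB| = 28.0, B = (2.42, 11.8). MB ⟂ BS, so BS runs at 120°; with |BS| = 9.1, S = (-2.06, 19.8). BS is perpendicular to SE, so SE runs at -150°; with |SE| = 15.8, E = (-15.8, 12.0). Then |GE| = |E − G| = 14.1.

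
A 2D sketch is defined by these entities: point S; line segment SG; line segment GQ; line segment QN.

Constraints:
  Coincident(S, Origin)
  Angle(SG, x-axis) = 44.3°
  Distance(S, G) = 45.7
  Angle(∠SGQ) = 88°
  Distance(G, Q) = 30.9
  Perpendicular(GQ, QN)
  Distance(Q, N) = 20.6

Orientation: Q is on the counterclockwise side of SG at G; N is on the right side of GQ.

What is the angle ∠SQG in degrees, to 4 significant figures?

57.31°

S is at the origin; SG runs at 44.3° with length 45.7, so G = 45.7·(cos 44.3°, sin 44.3°) = (32.71, 31.92). ∠SGQ = 88.0°, so GQ runs at 44.3° + (180° − 88.0°) = 136.3° from the x-axis; with |GQ| = 30.9, Q = G + 30.9·(cos 136.3°, sin 136.3°) = (10.37, 53.27). Then cos ∠SQG = QS·QG / (|QS||QG|), giving 57.31°.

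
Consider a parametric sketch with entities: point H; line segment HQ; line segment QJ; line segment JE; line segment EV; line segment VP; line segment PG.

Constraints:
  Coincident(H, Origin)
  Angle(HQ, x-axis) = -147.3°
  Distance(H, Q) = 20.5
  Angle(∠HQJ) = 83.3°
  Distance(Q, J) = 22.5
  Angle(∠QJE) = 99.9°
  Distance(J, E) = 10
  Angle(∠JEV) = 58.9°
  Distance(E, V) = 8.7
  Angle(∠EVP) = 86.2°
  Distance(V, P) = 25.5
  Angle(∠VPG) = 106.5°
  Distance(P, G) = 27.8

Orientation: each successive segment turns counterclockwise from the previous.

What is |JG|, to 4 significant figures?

34.17

H is at the origin; HQ runs at -147.3° with length 20.5, so Q = (-17.25, -11.07). ∠HQJ = 83.3° gives QJ at -50.60° from the x-axis; with |QJ| = 22.5, J = (-2.970, -28.46). ∠QJE = 99.9° gives JE at 29.50° from the x-axis; with |JE| = 10.0, E = (5.734, -23.54). ∠JEV = 58.9° gives EV at 150.6° from the x-axis; with |EV| = 8.7, V = (-1.846, -19.27). ∠EVP = 86.2° gives VP at -115.6° from the x-axis; with |VP| = 25.5, P = (-12.86, -42.26). ∠VPG = 106.5° gives PG at -42.10° from the x-axis; with |PG| = 27.8, G = (7.763, -60.90). Then |JG| = |G − J| = 34.17.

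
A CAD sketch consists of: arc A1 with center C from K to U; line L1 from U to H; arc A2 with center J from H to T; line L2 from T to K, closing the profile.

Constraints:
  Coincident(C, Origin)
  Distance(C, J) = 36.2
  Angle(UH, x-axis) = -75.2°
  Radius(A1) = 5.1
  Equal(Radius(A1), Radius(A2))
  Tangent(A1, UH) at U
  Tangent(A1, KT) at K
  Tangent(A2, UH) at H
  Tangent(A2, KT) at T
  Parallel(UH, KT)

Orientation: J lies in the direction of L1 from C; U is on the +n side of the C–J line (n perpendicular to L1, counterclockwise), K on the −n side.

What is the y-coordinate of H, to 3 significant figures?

-33.7

Tangency of A1 to both parallel lines with radius 5.1 puts U and K at C ± 5.1·n: U = (4.93, 1.30), K = (-4.93, -1.30). Equal radii place H and T the same way about J: H = J + 5.1·n = (14.2, -33.7), T = J − 5.1·n = (4.32, -36.3). So H.y = -33.7.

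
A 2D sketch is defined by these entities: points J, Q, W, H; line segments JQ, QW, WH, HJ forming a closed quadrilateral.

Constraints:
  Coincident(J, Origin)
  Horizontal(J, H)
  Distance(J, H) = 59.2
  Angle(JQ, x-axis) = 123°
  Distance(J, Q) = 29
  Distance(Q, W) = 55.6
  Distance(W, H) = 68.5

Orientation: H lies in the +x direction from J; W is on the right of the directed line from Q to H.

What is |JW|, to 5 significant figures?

29.784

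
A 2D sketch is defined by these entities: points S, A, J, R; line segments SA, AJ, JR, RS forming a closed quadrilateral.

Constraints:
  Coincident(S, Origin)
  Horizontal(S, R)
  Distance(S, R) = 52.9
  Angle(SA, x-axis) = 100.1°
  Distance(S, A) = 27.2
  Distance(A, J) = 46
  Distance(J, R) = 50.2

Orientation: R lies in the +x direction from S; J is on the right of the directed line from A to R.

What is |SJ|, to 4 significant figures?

18.92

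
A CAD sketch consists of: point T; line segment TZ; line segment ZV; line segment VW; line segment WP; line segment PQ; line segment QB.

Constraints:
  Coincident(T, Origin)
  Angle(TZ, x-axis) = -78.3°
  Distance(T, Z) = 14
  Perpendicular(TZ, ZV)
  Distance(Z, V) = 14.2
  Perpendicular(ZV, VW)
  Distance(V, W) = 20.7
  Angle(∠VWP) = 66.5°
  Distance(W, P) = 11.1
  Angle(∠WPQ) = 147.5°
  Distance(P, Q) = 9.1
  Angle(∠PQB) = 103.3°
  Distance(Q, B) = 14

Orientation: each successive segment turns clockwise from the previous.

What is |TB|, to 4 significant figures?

17.69

T is at the origin; TZ runs at -78.3° with length 14.0, so Z = (2.839, -13.71). TZ is perpendicular to ZV, so ZV runs at -168.3°; with |ZV| = 14.2, V = (-11.07, -16.59). ZV ⟂ VW, so VW runs at 101.7°; with |VW| = 20.7, W = (-15.26, 3.681). ∠VWP = 66.5° gives WP at -11.80° from the x-axis; with |WP| = 11.1, P = (-4.398, 1.411). ∠WPQ = 147.5° gives PQ at -44.30° from the x-axis; with |PQ| = 9.1, Q = (2.115, -4.944). ∠PQB = 103.3° gives QB at -121.0° from the x-axis; with |QB| = 14.0, B = (-5.096, -16.94). Then |TB| = |B − T| = 17.69.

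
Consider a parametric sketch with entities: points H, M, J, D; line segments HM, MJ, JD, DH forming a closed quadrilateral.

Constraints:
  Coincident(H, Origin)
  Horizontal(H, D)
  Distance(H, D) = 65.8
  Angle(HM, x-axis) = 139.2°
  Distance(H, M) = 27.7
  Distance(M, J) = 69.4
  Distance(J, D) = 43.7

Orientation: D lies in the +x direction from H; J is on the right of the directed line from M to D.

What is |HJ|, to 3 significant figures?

41.7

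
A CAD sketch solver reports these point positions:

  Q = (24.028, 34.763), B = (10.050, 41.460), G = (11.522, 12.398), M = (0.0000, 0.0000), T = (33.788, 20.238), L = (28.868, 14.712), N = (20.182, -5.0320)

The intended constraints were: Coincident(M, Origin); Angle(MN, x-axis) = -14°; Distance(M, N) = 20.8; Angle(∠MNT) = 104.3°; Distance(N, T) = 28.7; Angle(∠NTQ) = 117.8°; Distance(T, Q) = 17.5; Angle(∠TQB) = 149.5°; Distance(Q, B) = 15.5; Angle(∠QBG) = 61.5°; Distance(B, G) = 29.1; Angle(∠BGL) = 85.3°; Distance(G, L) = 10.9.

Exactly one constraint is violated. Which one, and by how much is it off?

Distance(G, L) = 10.9 — off by 6.60.

M = (0.00, 0.00) ✓; MN at -14.00° ✓; |MN| = 20.80 ✓; ∠MNT = 104.3° ✓; |NT| = 28.70 ✓; ∠NTQ = 117.8° ✓; |TQ| = 17.50 ✓; ∠TQB = 149.5° ✓; |QB| = 15.50 ✓; ∠QBG = 61.50° ✓; |BG| = 29.10 ✓; ∠BGL = 85.30° ✓; |GL| = 17.50 ✗.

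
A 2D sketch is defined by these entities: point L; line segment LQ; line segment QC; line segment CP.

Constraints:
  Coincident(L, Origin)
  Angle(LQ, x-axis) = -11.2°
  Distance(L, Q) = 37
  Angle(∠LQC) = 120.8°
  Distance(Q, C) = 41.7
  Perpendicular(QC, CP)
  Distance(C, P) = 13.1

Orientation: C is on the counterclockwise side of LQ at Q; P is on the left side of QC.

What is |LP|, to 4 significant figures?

63.46

∠LQC = 120.8°, so QC runs at -11.2° + (180° − 120.8°) = 48.00° from the x-axis; with |QC| = 41.7, C = Q + 41.7·(cos 48.00°, sin 48.00°) = (64.20, 23.80). QC ⟂ CP; with |CP| = 13.1 on the left of QC, P = C + 13.1·(-0.7431, 0.6691) = (54.46, 32.57). Then |LP| = |P − L| = 63.46.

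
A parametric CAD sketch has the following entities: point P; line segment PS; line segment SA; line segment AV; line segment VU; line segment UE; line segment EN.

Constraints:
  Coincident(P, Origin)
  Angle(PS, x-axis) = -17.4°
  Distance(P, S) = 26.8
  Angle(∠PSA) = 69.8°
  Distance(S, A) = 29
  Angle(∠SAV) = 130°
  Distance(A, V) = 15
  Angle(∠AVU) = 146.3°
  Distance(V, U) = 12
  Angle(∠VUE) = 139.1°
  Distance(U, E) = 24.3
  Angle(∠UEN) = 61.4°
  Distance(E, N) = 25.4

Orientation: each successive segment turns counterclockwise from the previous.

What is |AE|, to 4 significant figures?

43.51

∠AVU = 146.3° gives VU at 176.5° from the x-axis; with |VU| = 12.0, U = (0.2314, 30.75). ∠VUE = 139.1° gives UE at -142.6° from the x-axis; with |UE| = 24.3, E = (-19.07, 15.99). Then |AE| = |E − A| = 43.51.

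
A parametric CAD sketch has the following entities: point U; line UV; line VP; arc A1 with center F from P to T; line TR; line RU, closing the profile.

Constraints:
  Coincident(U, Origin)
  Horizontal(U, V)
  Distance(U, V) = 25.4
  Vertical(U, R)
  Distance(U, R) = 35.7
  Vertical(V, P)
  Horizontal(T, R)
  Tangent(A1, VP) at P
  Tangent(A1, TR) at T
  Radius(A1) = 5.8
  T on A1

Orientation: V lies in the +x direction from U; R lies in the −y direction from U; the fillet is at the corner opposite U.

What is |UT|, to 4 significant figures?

40.73

The virtual corner opposite U is at (25.40, -35.70). Tangency of A1 to VP means the radius FP is perpendicular to VP and tangency of A1 to TR means the radius FT is perpendicular to TR, with radius 5.8, so the center F sits 5.8 in from both sides at F = (19.60, -29.90). That places the tangent points at P = (25.40, -29.90) on VP and T = (19.60, -35.70) on TR. Then |UT| = |T − U| = 40.73.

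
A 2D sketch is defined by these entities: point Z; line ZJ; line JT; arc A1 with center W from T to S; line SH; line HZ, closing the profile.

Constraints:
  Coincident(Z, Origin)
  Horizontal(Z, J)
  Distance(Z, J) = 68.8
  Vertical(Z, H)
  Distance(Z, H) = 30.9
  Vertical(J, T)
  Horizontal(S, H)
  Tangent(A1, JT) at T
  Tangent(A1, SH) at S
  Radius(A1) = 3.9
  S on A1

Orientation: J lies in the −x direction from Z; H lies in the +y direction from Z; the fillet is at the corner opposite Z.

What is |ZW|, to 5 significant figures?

70.292

Z is at the origin; ZJ is horizontal with |ZJ| = 68.8 and J on the −x side, so J = (-68.800, 0.0000). Z and H share the same x with |ZH| = 30.9 and H on the +y side, so H = (0.0000, 30.900). The virtual corner opposite Z is at (-68.800, 30.900). A1 meets JT tangentially, so WT is at right angles to JT and since A1 is tangent to SH there, WS ⟂ SH, with radius 3.9, so the center W sits 3.9 in from both sides at W = (-64.900, 27.000). Then |ZW| = |W − Z| = 70.292.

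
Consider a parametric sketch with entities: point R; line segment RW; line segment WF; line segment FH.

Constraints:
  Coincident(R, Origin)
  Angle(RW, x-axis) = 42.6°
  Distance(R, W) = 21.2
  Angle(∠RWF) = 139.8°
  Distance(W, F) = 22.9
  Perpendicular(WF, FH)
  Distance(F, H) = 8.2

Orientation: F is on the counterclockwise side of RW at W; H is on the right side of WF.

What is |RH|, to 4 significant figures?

44.80

∠RWF = 139.8°, so WF runs at 42.6° + (180° − 139.8°) = 82.80° from the x-axis; with |WF| = 22.9, F = W + 22.9·(cos 82.80°, sin 82.80°) = (18.48, 37.07). The perpendicularity gives FH at right angles to WF; with |FH| = 8.2 on the right of WF, H = F + 8.2·(0.9921, -0.1253) = (26.61, 36.04). Then |RH| = |H − R| = 44.80.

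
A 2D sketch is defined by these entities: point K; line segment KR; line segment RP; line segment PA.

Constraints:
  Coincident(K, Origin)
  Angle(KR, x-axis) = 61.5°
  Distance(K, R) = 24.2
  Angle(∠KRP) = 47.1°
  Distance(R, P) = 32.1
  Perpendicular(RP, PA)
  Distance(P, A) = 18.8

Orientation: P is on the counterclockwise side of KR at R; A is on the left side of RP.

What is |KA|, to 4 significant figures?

15.66

K is at the origin; KR runs at 61.5° with length 24.2, so R = 24.2·(cos 61.5°, sin 61.5°) = (11.55, 21.27). ∠KRP = 47.1°, so RP runs at 61.5° + (180° − 47.1°) = 194.4° from the x-axis; with |RP| = 32.1, P = R + 32.1·(cos 194.4°, sin 194.4°) = (-19.54, 13.28). RP is perpendicular to PA; with |PA| = 18.8 on the left of RP, A = P + 18.8·(0.2487, -0.9686) = (-14.87, -4.925). Then |KA| = |A − K| = 15.66.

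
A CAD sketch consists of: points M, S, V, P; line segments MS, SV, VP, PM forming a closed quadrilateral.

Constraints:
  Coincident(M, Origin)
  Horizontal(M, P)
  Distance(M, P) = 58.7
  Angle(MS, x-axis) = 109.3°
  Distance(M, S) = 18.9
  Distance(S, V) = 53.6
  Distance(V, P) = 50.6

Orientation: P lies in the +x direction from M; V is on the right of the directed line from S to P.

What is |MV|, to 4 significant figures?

34.95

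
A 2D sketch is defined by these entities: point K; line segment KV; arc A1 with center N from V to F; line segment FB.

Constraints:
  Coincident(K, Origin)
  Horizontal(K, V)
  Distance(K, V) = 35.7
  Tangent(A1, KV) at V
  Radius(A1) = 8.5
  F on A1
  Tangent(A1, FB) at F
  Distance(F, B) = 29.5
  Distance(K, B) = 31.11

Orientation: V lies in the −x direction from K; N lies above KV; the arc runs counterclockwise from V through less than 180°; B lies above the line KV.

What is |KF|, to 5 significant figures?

28.847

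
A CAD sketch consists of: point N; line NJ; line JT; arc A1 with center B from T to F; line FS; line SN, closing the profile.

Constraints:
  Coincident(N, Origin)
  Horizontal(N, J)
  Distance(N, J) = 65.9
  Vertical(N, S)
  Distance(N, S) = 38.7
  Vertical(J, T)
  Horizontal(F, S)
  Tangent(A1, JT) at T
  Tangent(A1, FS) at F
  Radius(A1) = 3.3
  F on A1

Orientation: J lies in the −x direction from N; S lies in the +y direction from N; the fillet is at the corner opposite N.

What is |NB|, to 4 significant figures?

71.92

N is at the origin; NJ is horizontal with |NJ| = 65.9 and J on the −x side, so J = (-65.90, 0.000). N and S share the same x with |NS| = 38.7 and S on the +y side, so S = (0.000, 38.70). The virtual corner opposite N is at (-65.90, 38.70). A1 meets JT tangentially, so BT is at right angles to JT and A1 meets FS tangentially, so BF is at right angles to FS, with radius 3.3, so the center B sits 3.3 in from both sides at B = (-62.60, 35.40). Then |NB| = |B − N| = 71.92.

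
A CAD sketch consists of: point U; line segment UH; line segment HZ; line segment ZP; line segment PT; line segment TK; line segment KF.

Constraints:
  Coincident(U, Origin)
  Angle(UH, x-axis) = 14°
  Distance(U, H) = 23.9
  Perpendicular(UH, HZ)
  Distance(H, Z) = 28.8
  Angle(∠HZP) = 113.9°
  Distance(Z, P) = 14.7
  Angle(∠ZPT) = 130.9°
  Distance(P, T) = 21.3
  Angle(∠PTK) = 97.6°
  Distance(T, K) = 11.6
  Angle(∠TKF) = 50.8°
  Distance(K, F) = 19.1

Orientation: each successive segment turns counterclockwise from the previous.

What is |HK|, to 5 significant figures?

32.664

U is at the origin; UH runs at 14.0° with length 23.9, so H = (23.190, 5.7819). UH is perpendicular to HZ, so HZ runs at 104.00°; with |HZ| = 28.8, Z = (16.223, 33.726). ∠HZP = 113.9° gives ZP at 170.10° from the x-axis; with |ZP| = 14.7, P = (1.7416, 36.254). ∠ZPT = 130.9° gives PT at -140.80° from the x-axis; with |PT| = 21.3, T = (-14.765, 22.792). ∠PTK = 97.6° gives TK at -58.400° from the x-axis; with |TK| = 11.6, K = (-8.6865, 12.912). Then |HK| = |K − H| = 32.664.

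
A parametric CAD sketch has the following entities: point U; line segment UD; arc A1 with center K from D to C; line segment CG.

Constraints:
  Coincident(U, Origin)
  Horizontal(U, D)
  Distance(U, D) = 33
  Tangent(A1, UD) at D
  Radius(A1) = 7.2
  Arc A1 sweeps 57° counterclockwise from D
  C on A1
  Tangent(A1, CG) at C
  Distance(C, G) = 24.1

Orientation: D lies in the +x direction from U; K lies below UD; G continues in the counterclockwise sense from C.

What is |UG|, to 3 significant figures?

27.3

U is at the origin; U and D share the same y with |UD| = 33.0 and D on the +x side, so D = (33.0, 0.00). The tangent condition forces KD to be normal to UD, so K = D + (0, -7.2) = (33.0, -7.20). On A1, D sits at bearing 90° from K; a 57° counterclockwise sweep puts C at bearing 147°, so C = K + 7.2·(cos 147°, sin 147°) = (27.0, -3.28). Tangency of A1 to CG means the radius KC is perpendicular to CG, so CG runs along (−sin 147°, cos 147°); with |CG| = 24.1, G = (13.8, -23.5). Then |UG| = |G − U| = 27.3.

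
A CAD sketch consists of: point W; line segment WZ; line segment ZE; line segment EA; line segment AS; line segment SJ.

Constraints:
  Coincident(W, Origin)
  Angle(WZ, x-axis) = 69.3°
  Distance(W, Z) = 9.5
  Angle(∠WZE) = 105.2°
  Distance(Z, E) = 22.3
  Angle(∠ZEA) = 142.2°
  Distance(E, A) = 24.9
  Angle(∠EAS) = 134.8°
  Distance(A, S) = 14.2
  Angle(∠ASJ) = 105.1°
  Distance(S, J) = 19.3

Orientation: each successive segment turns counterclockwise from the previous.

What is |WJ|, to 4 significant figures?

39.44

∠EAS = 134.8° gives AS at -132.9° from the x-axis; with |AS| = 14.2, S = (-49.26, 10.74). ∠ASJ = 105.1° gives SJ at -58.00° from the x-axis; with |SJ| = 19.3, J = (-39.03, -5.632). Then |WJ| = |J − W| = 39.44.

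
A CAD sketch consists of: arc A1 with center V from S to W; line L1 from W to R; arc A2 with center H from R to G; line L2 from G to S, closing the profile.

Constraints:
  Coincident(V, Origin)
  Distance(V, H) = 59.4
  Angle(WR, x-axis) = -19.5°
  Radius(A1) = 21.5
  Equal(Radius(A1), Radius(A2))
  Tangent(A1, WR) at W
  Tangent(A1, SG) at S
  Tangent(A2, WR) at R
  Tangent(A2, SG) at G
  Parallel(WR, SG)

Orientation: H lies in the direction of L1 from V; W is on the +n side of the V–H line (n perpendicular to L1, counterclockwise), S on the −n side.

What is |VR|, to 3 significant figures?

63.2

The slot axis is L1's direction at -19.5°, so u = (cos -19.5°, sin -19.5°) = (0.943, -0.334) and n = (−sin -19.5°, cos -19.5°) = (0.334, 0.943). V is at the origin and H lies 59.4 along u from V, so H = 59.4·u = (56.0, -19.8). Tangency of A1 to both parallel lines with radius 21.5 puts W and S at V ± 21.5·n: W = (7.18, 20.3), S = (-7.18, -20.3). Equal radii place R and G the same way about H: R = H + 21.5·n = (63.2, 0.439), G = H − 21.5·n = (48.8, -40.1). Then |VR| = |R − V| = 63.2.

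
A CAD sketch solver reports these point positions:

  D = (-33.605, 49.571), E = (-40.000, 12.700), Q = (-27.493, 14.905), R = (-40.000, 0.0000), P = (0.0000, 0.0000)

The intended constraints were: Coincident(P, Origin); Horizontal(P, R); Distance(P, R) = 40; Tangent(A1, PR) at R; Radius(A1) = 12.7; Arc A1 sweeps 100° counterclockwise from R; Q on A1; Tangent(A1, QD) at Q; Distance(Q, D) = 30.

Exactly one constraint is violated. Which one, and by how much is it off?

Distance(Q, D) = 30 — off by 5.20.

P = (0.00, 0.00) ✓; P.y = 0.00, R.y = 0.00 ✓; |PR| = 40.00 ✓; ∠(ER, RP) = 90.00° ✓; |ER| = 12.70 ✓; bearing(E→Q) − bearing(E→R) = 100.0° ✓; |EQ| = 12.70 ✓; ∠(EQ, QD) = 90.00° ✓; |QD| = 35.20 ✗.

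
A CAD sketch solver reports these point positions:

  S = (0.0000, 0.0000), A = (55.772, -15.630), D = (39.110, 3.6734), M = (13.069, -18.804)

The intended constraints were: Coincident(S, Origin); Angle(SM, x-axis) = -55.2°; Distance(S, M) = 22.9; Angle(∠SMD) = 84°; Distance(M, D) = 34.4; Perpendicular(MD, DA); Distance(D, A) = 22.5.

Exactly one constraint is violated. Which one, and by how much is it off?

Distance(D, A) = 22.5 — off by 3.00.

S = (0.00, 0.00) ✓; SM at -55.20° ✓; |SM| = 22.90 ✓; ∠SMD = 84.00° ✓; |MD| = 34.40 ✓; ∠(MD, DA) = 90.00° ✓; |DA| = 25.50 ✗.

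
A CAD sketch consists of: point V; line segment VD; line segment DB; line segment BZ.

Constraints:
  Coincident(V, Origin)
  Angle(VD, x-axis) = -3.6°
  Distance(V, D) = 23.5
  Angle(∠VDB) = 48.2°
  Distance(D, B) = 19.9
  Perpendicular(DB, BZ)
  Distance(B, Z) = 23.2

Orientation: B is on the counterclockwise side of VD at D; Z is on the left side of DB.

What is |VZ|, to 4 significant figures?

7.087

V is at the origin; VD runs at -3.6° with length 23.5, so D = 23.5·(cos -3.6°, sin -3.6°) = (23.45, -1.476). ∠VDB = 48.2°, so DB runs at -3.6° + (180° − 48.2°) = 128.2° from the x-axis; with |DB| = 19.9, B = D + 19.9·(cos 128.2°, sin 128.2°) = (11.15, 14.16). The perpendicularity gives BZ at right angles to DB; with |BZ| = 23.2 on the left of DB, Z = B + 23.2·(-0.7859, -0.6184) = (-7.085, -0.1841). Then |VZ| = |Z − V| = 7.087.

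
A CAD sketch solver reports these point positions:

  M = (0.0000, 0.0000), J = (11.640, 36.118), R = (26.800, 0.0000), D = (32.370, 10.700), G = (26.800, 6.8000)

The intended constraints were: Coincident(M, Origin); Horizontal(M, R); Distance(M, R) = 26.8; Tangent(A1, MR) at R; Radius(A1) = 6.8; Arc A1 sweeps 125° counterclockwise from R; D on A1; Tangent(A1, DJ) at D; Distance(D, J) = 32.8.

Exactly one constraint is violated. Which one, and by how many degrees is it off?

Tangent(A1, DJ) at D — off by 4.20°.

M = (0.00, 0.00) ✓; M.y = 0.00, R.y = 0.00 ✓; |MR| = 26.80 ✓; ∠(GR, RM) = 90.00° ✓; |GR| = 6.800 ✓; bearing(G→D) − bearing(G→R) = 125.0° ✓; |GD| = 6.800 ✓; ∠(GD, DJ) = 85.80° ✗; |DJ| = 32.80 ✓.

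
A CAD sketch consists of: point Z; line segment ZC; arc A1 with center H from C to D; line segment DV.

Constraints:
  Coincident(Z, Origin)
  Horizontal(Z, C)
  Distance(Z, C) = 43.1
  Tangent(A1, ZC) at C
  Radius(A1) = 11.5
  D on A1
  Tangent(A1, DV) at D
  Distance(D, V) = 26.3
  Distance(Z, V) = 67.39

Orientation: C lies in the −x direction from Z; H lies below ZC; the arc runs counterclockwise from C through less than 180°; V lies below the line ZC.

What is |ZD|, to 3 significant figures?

55.6

Checks: |ZC| = 43.10 ✓; |HD| = 11.50 ✓; ∠(HD, DV) = 90.00° ✓; |DV| = 26.30 ✓; |ZV| = 67.39 ✓.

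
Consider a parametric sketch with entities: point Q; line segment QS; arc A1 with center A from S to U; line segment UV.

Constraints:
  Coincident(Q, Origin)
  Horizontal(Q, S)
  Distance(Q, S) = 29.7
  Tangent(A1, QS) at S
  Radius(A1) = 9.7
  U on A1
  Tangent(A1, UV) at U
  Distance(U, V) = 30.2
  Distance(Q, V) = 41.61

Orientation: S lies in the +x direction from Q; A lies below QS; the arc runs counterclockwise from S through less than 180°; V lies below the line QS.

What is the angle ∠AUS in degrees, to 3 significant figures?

48.8°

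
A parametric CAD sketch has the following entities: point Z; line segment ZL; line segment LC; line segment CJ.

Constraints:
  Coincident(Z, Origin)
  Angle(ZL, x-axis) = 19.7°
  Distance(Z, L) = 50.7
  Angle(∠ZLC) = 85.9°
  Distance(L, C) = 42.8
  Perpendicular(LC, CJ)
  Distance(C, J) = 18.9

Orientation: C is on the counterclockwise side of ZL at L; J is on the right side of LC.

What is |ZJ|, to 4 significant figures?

79.75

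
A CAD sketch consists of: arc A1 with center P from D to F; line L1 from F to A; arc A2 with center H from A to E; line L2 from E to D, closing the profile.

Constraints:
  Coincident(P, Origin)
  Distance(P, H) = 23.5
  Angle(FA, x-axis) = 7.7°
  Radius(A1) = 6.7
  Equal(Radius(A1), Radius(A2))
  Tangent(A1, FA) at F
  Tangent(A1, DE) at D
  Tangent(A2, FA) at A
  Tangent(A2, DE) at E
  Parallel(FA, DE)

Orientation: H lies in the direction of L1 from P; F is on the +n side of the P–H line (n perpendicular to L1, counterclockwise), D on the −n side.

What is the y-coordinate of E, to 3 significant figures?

-3.49

The slot axis is L1's direction at 7.7°, so u = (cos 7.7°, sin 7.7°) = (0.991, 0.134) and n = (−sin 7.7°, cos 7.7°) = (-0.134, 0.991). P is at the origin and H lies 23.5 along u from P, so H = 23.5·u = (23.3, 3.15). Tangency of A1 to both parallel lines with radius 6.7 puts F and D at P ± 6.7·n: F = (-0.898, 6.64), D = (0.898, -6.64). Equal radii place A and E the same way about H: A = H + 6.7·n = (22.4, 9.79), E = H − 6.7·n = (24.2, -3.49). So E.y = -3.49.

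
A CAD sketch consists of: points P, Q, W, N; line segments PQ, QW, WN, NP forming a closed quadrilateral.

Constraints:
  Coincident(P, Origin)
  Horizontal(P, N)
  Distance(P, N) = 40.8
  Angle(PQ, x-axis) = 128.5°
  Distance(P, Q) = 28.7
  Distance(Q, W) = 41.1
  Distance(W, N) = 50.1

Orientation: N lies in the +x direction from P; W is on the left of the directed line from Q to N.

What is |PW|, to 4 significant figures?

47.30

Checks: |QW| = 41.10 ✓; |WN| = 50.10 ✓.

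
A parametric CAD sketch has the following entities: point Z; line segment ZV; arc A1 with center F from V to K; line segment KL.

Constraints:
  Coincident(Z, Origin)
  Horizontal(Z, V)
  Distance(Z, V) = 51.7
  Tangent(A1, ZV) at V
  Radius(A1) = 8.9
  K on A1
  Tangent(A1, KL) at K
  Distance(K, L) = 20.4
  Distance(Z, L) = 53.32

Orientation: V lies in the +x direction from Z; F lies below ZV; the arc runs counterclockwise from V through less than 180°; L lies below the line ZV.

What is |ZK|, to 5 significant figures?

43.860

Z is at the origin; ZV is horizontal with |ZV| = 51.7 and V on the +x side, so V = (51.700, 0.0000). A1 meets ZV tangentially, so FV is at right angles to ZV, so F = V + (0, -8.9) = (51.700, -8.9000). Since FK ⟂ KL (tangency), |FL| = √(8.9² + 20.4²) = 22.257 regardless of where K sits on A1. So L lies on both circle(Z, 53.32) and circle(F, 22.257); the below-ZV intersection is L = (44.182, -29.849). K is the foot of the tangent from L: K = (42.820, -9.4944).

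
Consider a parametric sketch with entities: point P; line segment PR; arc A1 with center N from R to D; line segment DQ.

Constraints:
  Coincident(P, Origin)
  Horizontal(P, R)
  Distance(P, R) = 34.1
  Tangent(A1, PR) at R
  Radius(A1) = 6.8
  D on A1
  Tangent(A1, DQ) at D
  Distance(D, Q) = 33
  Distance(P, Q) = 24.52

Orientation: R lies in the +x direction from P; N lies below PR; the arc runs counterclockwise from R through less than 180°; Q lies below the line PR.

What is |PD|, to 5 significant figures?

29.576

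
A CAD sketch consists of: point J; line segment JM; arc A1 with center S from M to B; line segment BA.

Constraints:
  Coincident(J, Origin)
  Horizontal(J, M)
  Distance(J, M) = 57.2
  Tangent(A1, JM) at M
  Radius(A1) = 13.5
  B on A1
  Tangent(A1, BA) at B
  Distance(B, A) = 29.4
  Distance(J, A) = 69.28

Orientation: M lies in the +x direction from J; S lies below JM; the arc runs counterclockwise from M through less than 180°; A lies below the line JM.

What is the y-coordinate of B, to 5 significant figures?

-17.197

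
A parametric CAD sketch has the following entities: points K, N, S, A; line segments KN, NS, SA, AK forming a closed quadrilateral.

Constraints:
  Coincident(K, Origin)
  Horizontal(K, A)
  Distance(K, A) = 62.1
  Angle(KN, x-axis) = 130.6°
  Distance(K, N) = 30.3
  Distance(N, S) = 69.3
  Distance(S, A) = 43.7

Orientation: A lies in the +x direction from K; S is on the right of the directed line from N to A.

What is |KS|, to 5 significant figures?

39.068

K is at the origin; K and A share the same y with |KA| = 62.1 and A in +x, so A = (62.1, 0). KN runs at 130.6° with |KN| = 30.3, so N = (-19.718, 23.006). S is determined by |NS| = 69.3 and |SA| = 43.7 together: it lies at the intersection of circle(N, 69.3) and circle(A, 43.7). With |NA| = 84.991, the foot of the radical line on NA is 59.514 from N and the perpendicular offset is √(69.3² − 59.514²) = 35.505. Taking the right-of-NA solution: S = (27.963, -27.283).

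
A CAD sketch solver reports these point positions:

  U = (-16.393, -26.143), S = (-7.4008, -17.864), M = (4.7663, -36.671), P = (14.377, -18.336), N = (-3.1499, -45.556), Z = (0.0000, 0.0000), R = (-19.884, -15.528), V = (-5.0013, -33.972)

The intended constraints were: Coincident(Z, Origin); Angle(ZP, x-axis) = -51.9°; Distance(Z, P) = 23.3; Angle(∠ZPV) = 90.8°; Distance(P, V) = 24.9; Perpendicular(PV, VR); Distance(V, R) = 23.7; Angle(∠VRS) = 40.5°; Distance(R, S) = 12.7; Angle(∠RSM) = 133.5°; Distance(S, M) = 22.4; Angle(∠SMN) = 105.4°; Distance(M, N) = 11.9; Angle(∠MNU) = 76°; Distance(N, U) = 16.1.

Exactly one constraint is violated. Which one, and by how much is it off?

Distance(N, U) = 16.1 — off by 7.40.

Z = (0.00, 0.00) ✓; ZP at -51.90° ✓; |ZP| = 23.30 ✓; ∠ZPV = 90.80° ✓; |PV| = 24.90 ✓; ∠(PV, VR) = 90.00° ✓; |VR| = 23.70 ✓; ∠VRS = 40.50° ✓; |RS| = 12.70 ✓; ∠RSM = 133.5° ✓; |SM| = 22.40 ✓; ∠SMN = 105.4° ✓; |MN| = 11.90 ✓; ∠MNU = 76.00° ✓; |NU| = 23.50 ✗.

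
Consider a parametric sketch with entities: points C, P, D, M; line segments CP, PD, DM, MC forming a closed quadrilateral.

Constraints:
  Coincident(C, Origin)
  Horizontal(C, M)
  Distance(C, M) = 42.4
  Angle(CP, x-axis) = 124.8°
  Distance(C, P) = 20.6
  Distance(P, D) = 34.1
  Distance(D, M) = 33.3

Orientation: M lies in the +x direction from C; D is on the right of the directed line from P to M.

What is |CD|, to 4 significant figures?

13.75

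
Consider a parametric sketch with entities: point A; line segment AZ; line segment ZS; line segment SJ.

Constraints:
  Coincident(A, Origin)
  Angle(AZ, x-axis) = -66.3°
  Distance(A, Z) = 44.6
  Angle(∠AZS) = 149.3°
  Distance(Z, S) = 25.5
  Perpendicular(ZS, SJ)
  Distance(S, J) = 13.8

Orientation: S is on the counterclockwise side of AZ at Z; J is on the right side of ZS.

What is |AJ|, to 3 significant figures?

73.6

A is at the origin; AZ runs at -66.3° with length 44.6, so Z = 44.6·(cos -66.3°, sin -66.3°) = (17.9, -40.8). ∠AZS = 149.3°, so ZS runs at -66.3° + (180° − 149.3°) = -35.6° from the x-axis; with |ZS| = 25.5, S = Z + 25.5·(cos -35.6°, sin -35.6°) = (38.7, -55.7). The perpendicularity gives SJ at right angles to ZS; with |SJ| = 13.8 on the right of ZS, J = S + 13.8·(-0.582, -0.813) = (30.6, -66.9). Then |AJ| = |J − A| = 73.6.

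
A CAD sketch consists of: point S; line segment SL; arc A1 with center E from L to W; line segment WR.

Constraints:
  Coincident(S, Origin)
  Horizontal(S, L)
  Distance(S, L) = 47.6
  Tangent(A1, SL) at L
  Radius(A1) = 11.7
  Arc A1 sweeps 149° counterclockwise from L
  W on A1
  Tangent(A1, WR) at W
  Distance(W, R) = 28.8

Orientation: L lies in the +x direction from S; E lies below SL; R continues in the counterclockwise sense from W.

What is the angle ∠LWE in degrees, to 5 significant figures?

15.500°

S is at the origin; SL is horizontal with |SL| = 47.6 and L on the +x side, so L = (47.600, 0.0000). Tangency of A1 to SL means the radius EL is perpendicular to SL, so E = L + (0, -11.7) = (47.600, -11.700). On A1, L sits at bearing 90° from E; a 149° counterclockwise sweep puts W at bearing 239°, so W = E + 11.7·(cos 239°, sin 239°) = (41.574, -21.729). Then cos ∠LWE = WL·WE / (|WL||WE|), giving 15.500°.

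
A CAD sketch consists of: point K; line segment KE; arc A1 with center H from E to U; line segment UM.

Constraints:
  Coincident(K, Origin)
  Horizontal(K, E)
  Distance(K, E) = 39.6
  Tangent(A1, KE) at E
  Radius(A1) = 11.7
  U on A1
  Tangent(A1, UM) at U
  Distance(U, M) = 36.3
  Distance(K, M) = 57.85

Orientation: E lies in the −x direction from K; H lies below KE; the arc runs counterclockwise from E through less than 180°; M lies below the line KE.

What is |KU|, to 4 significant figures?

52.70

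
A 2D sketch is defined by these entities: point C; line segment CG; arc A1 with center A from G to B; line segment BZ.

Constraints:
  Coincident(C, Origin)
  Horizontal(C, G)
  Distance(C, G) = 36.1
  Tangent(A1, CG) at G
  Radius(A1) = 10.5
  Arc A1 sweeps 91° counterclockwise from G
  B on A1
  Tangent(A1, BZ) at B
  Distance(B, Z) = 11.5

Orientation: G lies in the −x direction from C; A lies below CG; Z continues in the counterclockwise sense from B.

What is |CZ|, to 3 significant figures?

51.4

On A1, G sits at bearing 90° from A; a 91° counterclockwise sweep puts B at bearing 181°, so B = A + 10.5·(cos 181°, sin 181°) = (-46.6, -10.7). A1 meets BZ tangentially, so AB is at right angles to BZ, so BZ runs along (−sin 181°, cos 181°); with |BZ| = 11.5, Z = (-46.4, -22.2). Then |CZ| = |Z − C| = 51.4.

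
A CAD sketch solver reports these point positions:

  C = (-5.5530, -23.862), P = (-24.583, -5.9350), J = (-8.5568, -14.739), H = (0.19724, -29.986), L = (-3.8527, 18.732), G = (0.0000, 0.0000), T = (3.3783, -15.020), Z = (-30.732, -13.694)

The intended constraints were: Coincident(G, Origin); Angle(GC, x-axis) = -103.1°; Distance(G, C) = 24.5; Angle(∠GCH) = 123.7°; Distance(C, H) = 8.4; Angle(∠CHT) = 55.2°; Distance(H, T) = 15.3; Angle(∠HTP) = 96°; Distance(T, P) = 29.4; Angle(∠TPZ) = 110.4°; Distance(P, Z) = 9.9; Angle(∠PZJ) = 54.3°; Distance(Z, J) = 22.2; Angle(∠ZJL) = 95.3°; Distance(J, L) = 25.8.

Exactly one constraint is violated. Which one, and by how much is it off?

Distance(J, L) = 25.8 — off by 8.00.

G = (0.00, 0.00) ✓; GC at -103.1° ✓; |GC| = 24.50 ✓; ∠GCH = 123.7° ✓; |CH| = 8.401 ✓; ∠CHT = 55.20° ✓; |HT| = 15.30 ✓; ∠HTP = 96.00° ✓; |TP| = 29.40 ✓; ∠TPZ = 110.4° ✓; |PZ| = 9.900 ✓; ∠PZJ = 54.30° ✓; |ZJ| = 22.20 ✓; ∠ZJL = 95.30° ✓; |JL| = 33.80 ✗.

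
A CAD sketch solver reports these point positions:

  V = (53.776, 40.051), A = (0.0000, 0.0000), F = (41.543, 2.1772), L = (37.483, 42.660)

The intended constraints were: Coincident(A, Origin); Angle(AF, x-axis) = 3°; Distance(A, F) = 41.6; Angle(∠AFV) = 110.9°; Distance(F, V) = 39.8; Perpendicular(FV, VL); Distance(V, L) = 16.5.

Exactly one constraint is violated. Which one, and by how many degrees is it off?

Perpendicular(FV, VL) — off by 8.80°.

A = (0.00, 0.00) ✓; AF at 3.000° ✓; |AF| = 41.60 ✓; ∠AFV = 110.9° ✓; |FV| = 39.80 ✓; ∠(FV, VL) = 98.80° ✗; |VL| = 16.50 ✓.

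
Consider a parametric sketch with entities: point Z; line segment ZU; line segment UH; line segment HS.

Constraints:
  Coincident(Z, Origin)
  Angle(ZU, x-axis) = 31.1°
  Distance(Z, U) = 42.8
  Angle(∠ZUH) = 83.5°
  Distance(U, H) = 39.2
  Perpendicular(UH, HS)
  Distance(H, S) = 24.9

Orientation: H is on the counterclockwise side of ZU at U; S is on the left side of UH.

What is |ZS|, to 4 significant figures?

38.61

Z is at the origin; ZU runs at 31.1° with length 42.8, so U = 42.8·(cos 31.1°, sin 31.1°) = (36.65, 22.11). ∠ZUH = 83.5°, so UH runs at 31.1° + (180° − 83.5°) = 127.6° from the x-axis; with |UH| = 39.2, H = U + 39.2·(cos 127.6°, sin 127.6°) = (12.73, 53.17). UH ⟂ HS; with |HS| = 24.9 on the left of UH, S = H + 24.9·(-0.7923, -0.6101) = (-6.997, 37.97). Then |ZS| = |S − Z| = 38.61.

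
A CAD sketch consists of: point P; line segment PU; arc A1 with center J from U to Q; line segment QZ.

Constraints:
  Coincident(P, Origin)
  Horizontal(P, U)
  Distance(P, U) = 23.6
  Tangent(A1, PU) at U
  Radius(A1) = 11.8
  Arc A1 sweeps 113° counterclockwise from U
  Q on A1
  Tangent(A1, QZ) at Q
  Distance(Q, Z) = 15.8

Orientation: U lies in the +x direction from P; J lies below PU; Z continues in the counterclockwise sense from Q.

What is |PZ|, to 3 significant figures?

36.3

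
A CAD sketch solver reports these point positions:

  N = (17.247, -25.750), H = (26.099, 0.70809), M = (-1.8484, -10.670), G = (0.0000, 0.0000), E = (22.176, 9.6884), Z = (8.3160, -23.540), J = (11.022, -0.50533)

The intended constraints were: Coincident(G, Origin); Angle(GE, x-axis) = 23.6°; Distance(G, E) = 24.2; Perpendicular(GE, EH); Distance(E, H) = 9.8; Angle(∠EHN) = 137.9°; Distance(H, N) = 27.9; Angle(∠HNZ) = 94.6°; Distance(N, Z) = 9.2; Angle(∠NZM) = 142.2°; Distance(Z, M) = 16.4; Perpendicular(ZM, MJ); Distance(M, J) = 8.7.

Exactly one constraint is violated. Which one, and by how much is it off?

Distance(M, J) = 8.7 — off by 7.70.

G = (0.00, 0.00) ✓; GE at 23.60° ✓; |GE| = 24.20 ✓; ∠(GE, EH) = 90.00° ✓; |EH| = 9.800 ✓; ∠EHN = 137.9° ✓; |HN| = 27.90 ✓; ∠HNZ = 94.60° ✓; |NZ| = 9.200 ✓; ∠NZM = 142.2° ✓; |ZM| = 16.40 ✓; ∠(ZM, MJ) = 90.00° ✓; |MJ| = 16.40 ✗.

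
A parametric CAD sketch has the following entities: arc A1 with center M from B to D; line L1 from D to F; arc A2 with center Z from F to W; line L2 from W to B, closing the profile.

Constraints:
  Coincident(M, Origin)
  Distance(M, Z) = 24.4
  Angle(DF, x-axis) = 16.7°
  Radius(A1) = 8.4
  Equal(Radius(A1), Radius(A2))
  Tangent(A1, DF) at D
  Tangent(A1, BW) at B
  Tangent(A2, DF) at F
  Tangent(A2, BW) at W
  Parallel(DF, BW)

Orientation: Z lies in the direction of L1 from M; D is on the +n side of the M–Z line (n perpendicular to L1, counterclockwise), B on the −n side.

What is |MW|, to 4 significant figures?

25.81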